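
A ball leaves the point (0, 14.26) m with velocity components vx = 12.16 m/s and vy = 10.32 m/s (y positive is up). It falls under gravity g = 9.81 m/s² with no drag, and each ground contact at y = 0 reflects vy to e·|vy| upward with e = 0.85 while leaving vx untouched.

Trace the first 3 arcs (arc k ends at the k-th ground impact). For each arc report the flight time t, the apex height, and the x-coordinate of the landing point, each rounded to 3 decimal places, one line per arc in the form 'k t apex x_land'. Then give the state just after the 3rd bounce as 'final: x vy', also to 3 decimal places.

Arc 1: start y=14.260, vy=10.320 → t=3.055, apex=19.688, x_land=37.154, impact vy=-19.654
  bounce: vy ← 0.85·19.654 = 16.706
Arc 2: start y=0.000, vy=16.706 → t=3.406, apex=14.225, x_land=78.570, impact vy=-16.706
  bounce: vy ← 0.85·16.706 = 14.200
Arc 3: start y=0.000, vy=14.200 → t=2.895, apex=10.277, x_land=113.774, impact vy=-14.200
  bounce: vy ← 0.85·14.200 = 12.070

1 3.055 19.688 37.154
2 3.406 14.225 78.570
3 2.895 10.277 113.774
final: 113.774 12.070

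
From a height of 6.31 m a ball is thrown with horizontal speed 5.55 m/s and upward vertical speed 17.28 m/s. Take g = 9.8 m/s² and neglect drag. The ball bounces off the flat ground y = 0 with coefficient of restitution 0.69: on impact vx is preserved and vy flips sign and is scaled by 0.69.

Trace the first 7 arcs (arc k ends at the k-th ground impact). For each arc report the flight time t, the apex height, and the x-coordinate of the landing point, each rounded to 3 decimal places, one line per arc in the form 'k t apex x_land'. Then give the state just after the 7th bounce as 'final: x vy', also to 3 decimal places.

Arc 1: start y=6.310, vy=17.280 → t=3.860, apex=21.545, x_land=21.424, impact vy=-20.549
  bounce: vy ← 0.69·20.549 = 14.179
Arc 2: start y=0.000, vy=14.179 → t=2.894, apex=10.257, x_land=37.484, impact vy=-14.179
  bounce: vy ← 0.69·14.179 = 9.784
Arc 3: start y=0.000, vy=9.784 → t=1.997, apex=4.884, x_land=48.565, impact vy=-9.784
  bounce: vy ← 0.69·9.784 = 6.751
Arc 4: start y=0.000, vy=6.751 → t=1.378, apex=2.325, x_land=56.211, impact vy=-6.751
  bounce: vy ← 0.69·6.751 = 4.658
Arc 5: start y=0.000, vy=4.658 → t=0.951, apex=1.107, x_land=61.487, impact vy=-4.658
  bounce: vy ← 0.69·4.658 = 3.214
Arc 6: start y=0.000, vy=3.214 → t=0.656, apex=0.527, x_land=65.127, impact vy=-3.214
  bounce: vy ← 0.69·3.214 = 2.218
Arc 7: start y=0.000, vy=2.218 → t=0.453, apex=0.251, x_land=67.639, impact vy=-2.218
  bounce: vy ← 0.69·2.218 = 1.530

1 3.860 21.545 21.424
2 2.894 10.257 37.484
3 1.997 4.884 48.565
4 1.378 2.325 56.211
5 0.951 1.107 61.487
6 0.656 0.527 65.127
7 0.453 0.251 67.639
final: 67.639 1.530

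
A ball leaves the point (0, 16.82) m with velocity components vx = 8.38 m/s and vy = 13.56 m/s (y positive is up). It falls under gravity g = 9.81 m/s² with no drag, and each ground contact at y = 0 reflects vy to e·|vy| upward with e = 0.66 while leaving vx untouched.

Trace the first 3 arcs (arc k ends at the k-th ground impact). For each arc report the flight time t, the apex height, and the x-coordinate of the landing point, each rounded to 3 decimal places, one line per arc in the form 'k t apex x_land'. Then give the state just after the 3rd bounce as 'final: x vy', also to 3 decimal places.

Arc 1: start y=16.820, vy=13.560 → t=3.693, apex=26.192, x_land=30.948, impact vy=-22.669
  bounce: vy ← 0.66·22.669 = 14.962
Arc 2: start y=0.000, vy=14.962 → t=3.050, apex=11.409, x_land=56.509, impact vy=-14.962
  bounce: vy ← 0.66·14.962 = 9.875
Arc 3: start y=0.000, vy=9.875 → t=2.013, apex=4.970, x_land=73.379, impact vy=-9.875
  bounce: vy ← 0.66·9.875 = 6.517

1 3.693 26.192 30.948
2 3.050 11.409 56.509
3 2.013 4.970 73.379
final: 73.379 6.517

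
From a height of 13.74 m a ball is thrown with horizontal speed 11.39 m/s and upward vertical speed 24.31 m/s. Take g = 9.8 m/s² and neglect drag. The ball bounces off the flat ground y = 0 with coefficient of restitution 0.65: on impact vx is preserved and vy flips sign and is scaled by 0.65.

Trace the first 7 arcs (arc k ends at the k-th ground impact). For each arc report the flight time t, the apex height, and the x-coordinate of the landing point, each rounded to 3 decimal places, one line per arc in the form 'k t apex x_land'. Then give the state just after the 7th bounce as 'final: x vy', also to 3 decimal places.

Arc 1: start y=13.740, vy=24.310 → t=5.474, apex=43.892, x_land=62.343, impact vy=-29.331
  bounce: vy ← 0.65·29.331 = 19.065
Arc 2: start y=0.000, vy=19.065 → t=3.891, apex=18.544, x_land=106.659, impact vy=-19.065
  bounce: vy ← 0.65·19.065 = 12.392
Arc 3: start y=0.000, vy=12.392 → t=2.529, apex=7.835, x_land=135.465, impact vy=-12.392
  bounce: vy ← 0.65·12.392 = 8.055
Arc 4: start y=0.000, vy=8.055 → t=1.644, apex=3.310, x_land=154.188, impact vy=-8.055
  bounce: vy ← 0.65·8.055 = 5.236
Arc 5: start y=0.000, vy=5.236 → t=1.069, apex=1.399, x_land=166.359, impact vy=-5.236
  bounce: vy ← 0.65·5.236 = 3.403
Arc 6: start y=0.000, vy=3.403 → t=0.695, apex=0.591, x_land=174.269, impact vy=-3.403
  bounce: vy ← 0.65·3.403 = 2.212
Arc 7: start y=0.000, vy=2.212 → t=0.451, apex=0.250, x_land=179.411, impact vy=-2.212
  bounce: vy ← 0.65·2.212 = 1.438

1 5.474 43.892 62.343
2 3.891 18.544 106.659
3 2.529 7.835 135.465
4 1.644 3.310 154.188
5 1.069 1.399 166.359
6 0.695 0.591 174.269
7 0.451 0.250 179.411
final: 179.411 1.438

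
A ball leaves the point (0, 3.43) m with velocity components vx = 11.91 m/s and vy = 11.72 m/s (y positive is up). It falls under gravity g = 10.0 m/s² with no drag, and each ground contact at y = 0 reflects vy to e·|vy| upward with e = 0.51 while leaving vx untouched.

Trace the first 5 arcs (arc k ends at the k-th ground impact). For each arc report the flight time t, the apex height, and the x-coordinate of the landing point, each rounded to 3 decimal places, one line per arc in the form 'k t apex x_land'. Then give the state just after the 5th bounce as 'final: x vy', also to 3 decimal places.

Arc 1: start y=3.430, vy=11.720 → t=2.607, apex=10.298, x_land=31.051, impact vy=-14.351
  bounce: vy ← 0.51·14.351 = 7.319
Arc 2: start y=0.000, vy=7.319 → t=1.464, apex=2.678, x_land=48.485, impact vy=-7.319
  bounce: vy ← 0.51·7.319 = 3.733
Arc 3: start y=0.000, vy=3.733 → t=0.747, apex=0.697, x_land=57.376, impact vy=-3.733
  bounce: vy ← 0.51·3.733 = 1.904
Arc 4: start y=0.000, vy=1.904 → t=0.381, apex=0.181, x_land=61.911, impact vy=-1.904
  bounce: vy ← 0.51·1.904 = 0.971
Arc 5: start y=0.000, vy=0.971 → t=0.194, apex=0.047, x_land=64.224, impact vy=-0.971
  bounce: vy ← 0.51·0.971 = 0.495

1 2.607 10.298 31.051
2 1.464 2.678 48.485
3 0.747 0.697 57.376
4 0.381 0.181 61.911
5 0.194 0.047 64.224
final: 64.224 0.495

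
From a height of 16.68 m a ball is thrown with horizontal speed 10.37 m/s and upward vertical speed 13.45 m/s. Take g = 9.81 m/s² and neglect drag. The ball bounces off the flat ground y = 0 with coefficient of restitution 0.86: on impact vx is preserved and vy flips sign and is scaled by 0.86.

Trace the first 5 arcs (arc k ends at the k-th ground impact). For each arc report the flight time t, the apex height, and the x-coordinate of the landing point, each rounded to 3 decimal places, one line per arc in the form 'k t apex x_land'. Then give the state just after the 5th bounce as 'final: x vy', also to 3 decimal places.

1 3.669 25.900 38.047
2 3.952 19.156 79.034
3 3.399 14.168 114.282
4 2.923 10.478 144.595
5 2.514 7.750 170.665
final: 170.665 10.605

Arc 1: start y=16.680, vy=13.450 → t=3.669, apex=25.900, x_land=38.047, impact vy=-22.542
  bounce: vy ← 0.86·22.542 = 19.387
Arc 2: start y=0.000, vy=19.387 → t=3.952, apex=19.156, x_land=79.034, impact vy=-19.387
  bounce: vy ← 0.86·19.387 = 16.672
Arc 3: start y=0.000, vy=16.672 → t=3.399, apex=14.168, x_land=114.282, impact vy=-16.672
  bounce: vy ← 0.86·16.672 = 14.338
Arc 4: start y=0.000, vy=14.338 → t=2.923, apex=10.478, x_land=144.595, impact vy=-14.338
  bounce: vy ← 0.86·14.338 = 12.331
Arc 5: start y=0.000, vy=12.331 → t=2.514, apex=7.750, x_land=170.665, impact vy=-12.331
  bounce: vy ← 0.86·12.331 = 10.605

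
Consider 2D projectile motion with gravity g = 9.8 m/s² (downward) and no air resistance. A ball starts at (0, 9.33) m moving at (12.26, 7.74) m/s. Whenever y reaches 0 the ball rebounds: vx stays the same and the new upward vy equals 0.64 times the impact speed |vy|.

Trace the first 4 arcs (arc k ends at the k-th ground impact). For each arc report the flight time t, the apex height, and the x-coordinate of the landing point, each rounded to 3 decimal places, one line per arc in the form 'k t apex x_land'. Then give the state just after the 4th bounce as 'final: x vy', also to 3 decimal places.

1 2.380 12.387 29.175
2 2.035 5.074 54.126
3 1.302 2.078 70.094
4 0.834 0.851 80.314
final: 80.314 2.614

Arc 1: start y=9.330, vy=7.740 → t=2.380, apex=12.387, x_land=29.175, impact vy=-15.581
  bounce: vy ← 0.64·15.581 = 9.972
Arc 2: start y=0.000, vy=9.972 → t=2.035, apex=5.074, x_land=54.126, impact vy=-9.972
  bounce: vy ← 0.64·9.972 = 6.382
Arc 3: start y=0.000, vy=6.382 → t=1.302, apex=2.078, x_land=70.094, impact vy=-6.382
  bounce: vy ← 0.64·6.382 = 4.085
Arc 4: start y=0.000, vy=4.085 → t=0.834, apex=0.851, x_land=80.314, impact vy=-4.085
  bounce: vy ← 0.64·4.085 = 2.614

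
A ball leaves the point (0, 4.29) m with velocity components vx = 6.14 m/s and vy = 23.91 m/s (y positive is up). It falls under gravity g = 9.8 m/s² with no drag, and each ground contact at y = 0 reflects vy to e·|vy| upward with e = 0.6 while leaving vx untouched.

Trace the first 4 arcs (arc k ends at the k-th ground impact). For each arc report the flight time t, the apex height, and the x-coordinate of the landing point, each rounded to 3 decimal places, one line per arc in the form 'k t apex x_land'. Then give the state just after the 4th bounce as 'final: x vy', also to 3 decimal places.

Arc 1: start y=4.290, vy=23.910 → t=5.053, apex=33.458, x_land=31.025, impact vy=-25.608
  bounce: vy ← 0.6·25.608 = 15.365
Arc 2: start y=0.000, vy=15.365 → t=3.136, apex=12.045, x_land=50.278, impact vy=-15.365
  bounce: vy ← 0.6·15.365 = 9.219
Arc 3: start y=0.000, vy=9.219 → t=1.881, apex=4.336, x_land=61.829, impact vy=-9.219
  bounce: vy ← 0.6·9.219 = 5.531
Arc 4: start y=0.000, vy=5.531 → t=1.129, apex=1.561, x_land=68.761, impact vy=-5.531
  bounce: vy ← 0.6·5.531 = 3.319

1 5.053 33.458 31.025
2 3.136 12.045 50.278
3 1.881 4.336 61.829
4 1.129 1.561 68.761
final: 68.761 3.319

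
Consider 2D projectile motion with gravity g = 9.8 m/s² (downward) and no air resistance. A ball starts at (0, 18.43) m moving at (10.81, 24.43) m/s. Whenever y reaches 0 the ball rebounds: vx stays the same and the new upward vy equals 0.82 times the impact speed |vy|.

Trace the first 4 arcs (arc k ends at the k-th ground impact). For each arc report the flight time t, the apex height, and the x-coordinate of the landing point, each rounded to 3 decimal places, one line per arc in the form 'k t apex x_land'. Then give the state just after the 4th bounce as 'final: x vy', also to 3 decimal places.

1 5.651 48.880 61.090
2 5.180 32.867 117.084
3 4.247 22.100 162.999
4 3.483 14.860 200.649
final: 200.649 13.994

Arc 1: start y=18.430, vy=24.430 → t=5.651, apex=48.880, x_land=61.090, impact vy=-30.952
  bounce: vy ← 0.82·30.952 = 25.381
Arc 2: start y=0.000, vy=25.381 → t=5.180, apex=32.867, x_land=117.084, impact vy=-25.381
  bounce: vy ← 0.82·25.381 = 20.812
Arc 3: start y=0.000, vy=20.812 → t=4.247, apex=22.100, x_land=162.999, impact vy=-20.812
  bounce: vy ← 0.82·20.812 = 17.066
Arc 4: start y=0.000, vy=17.066 → t=3.483, apex=14.860, x_land=200.649, impact vy=-17.066
  bounce: vy ← 0.82·17.066 = 13.994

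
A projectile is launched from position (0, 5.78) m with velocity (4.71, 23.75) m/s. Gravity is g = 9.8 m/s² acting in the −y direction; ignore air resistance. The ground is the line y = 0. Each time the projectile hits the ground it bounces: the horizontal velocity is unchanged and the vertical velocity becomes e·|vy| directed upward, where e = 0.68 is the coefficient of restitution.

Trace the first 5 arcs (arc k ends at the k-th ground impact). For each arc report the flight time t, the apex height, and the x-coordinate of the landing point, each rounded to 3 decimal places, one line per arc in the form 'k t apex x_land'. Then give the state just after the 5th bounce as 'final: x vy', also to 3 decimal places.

Arc 1: start y=5.780, vy=23.750 → t=5.079, apex=34.559, x_land=23.923, impact vy=-26.026
  bounce: vy ← 0.68·26.026 = 17.698
Arc 2: start y=0.000, vy=17.698 → t=3.612, apex=15.980, x_land=40.934, impact vy=-17.698
  bounce: vy ← 0.68·17.698 = 12.034
Arc 3: start y=0.000, vy=12.034 → t=2.456, apex=7.389, x_land=52.502, impact vy=-12.034
  bounce: vy ← 0.68·12.034 = 8.183
Arc 4: start y=0.000, vy=8.183 → t=1.670, apex=3.417, x_land=60.368, impact vy=-8.183
  bounce: vy ← 0.68·8.183 = 5.565
Arc 5: start y=0.000, vy=5.565 → t=1.136, apex=1.580, x_land=65.717, impact vy=-5.565
  bounce: vy ← 0.68·5.565 = 3.784

1 5.079 34.559 23.923
2 3.612 15.980 40.934
3 2.456 7.389 52.502
4 1.670 3.417 60.368
5 1.136 1.580 65.717
final: 65.717 3.784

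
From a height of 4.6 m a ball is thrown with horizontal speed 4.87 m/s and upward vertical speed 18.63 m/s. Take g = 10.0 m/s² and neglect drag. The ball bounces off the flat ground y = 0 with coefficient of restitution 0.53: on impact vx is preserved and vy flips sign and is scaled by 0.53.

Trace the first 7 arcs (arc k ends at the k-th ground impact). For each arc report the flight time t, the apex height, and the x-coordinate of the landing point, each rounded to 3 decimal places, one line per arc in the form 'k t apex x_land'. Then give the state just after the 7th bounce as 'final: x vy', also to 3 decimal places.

1 3.958 21.954 19.277
2 2.221 6.167 30.094
3 1.177 1.732 35.827
4 0.624 0.487 38.866
5 0.331 0.137 40.476
6 0.175 0.038 41.330
7 0.093 0.011 41.782
final: 41.782 0.246

Arc 1: start y=4.600, vy=18.630 → t=3.958, apex=21.954, x_land=19.277, impact vy=-20.954
  bounce: vy ← 0.53·20.954 = 11.106
Arc 2: start y=0.000, vy=11.106 → t=2.221, apex=6.167, x_land=30.094, impact vy=-11.106
  bounce: vy ← 0.53·11.106 = 5.886
Arc 3: start y=0.000, vy=5.886 → t=1.177, apex=1.732, x_land=35.827, impact vy=-5.886
  bounce: vy ← 0.53·5.886 = 3.120
Arc 4: start y=0.000, vy=3.120 → t=0.624, apex=0.487, x_land=38.866, impact vy=-3.120
  bounce: vy ← 0.53·3.120 = 1.653
Arc 5: start y=0.000, vy=1.653 → t=0.331, apex=0.137, x_land=40.476, impact vy=-1.653
  bounce: vy ← 0.53·1.653 = 0.876
Arc 6: start y=0.000, vy=0.876 → t=0.175, apex=0.038, x_land=41.330, impact vy=-0.876
  bounce: vy ← 0.53·0.876 = 0.464
Arc 7: start y=0.000, vy=0.464 → t=0.093, apex=0.011, x_land=41.782, impact vy=-0.464
  bounce: vy ← 0.53·0.464 = 0.246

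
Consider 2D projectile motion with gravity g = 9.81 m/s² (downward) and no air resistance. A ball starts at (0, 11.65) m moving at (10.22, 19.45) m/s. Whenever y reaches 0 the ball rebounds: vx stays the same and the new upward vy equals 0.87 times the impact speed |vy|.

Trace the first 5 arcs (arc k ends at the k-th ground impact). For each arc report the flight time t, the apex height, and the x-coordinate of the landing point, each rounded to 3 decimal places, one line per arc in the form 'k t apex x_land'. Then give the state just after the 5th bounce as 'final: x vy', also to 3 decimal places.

Arc 1: start y=11.650, vy=19.450 → t=4.494, apex=30.931, x_land=45.927, impact vy=-24.635
  bounce: vy ← 0.87·24.635 = 21.432
Arc 2: start y=0.000, vy=21.432 → t=4.369, apex=23.412, x_land=90.583, impact vy=-21.432
  bounce: vy ← 0.87·21.432 = 18.646
Arc 3: start y=0.000, vy=18.646 → t=3.801, apex=17.721, x_land=129.434, impact vy=-18.646
  bounce: vy ← 0.87·18.646 = 16.222
Arc 4: start y=0.000, vy=16.222 → t=3.307, apex=13.413, x_land=163.234, impact vy=-16.222
  bounce: vy ← 0.87·16.222 = 14.113
Arc 5: start y=0.000, vy=14.113 → t=2.877, apex=10.152, x_land=192.641, impact vy=-14.113
  bounce: vy ← 0.87·14.113 = 12.279

1 4.494 30.931 45.927
2 4.369 23.412 90.583
3 3.801 17.721 129.434
4 3.307 13.413 163.234
5 2.877 10.152 192.641
final: 192.641 12.279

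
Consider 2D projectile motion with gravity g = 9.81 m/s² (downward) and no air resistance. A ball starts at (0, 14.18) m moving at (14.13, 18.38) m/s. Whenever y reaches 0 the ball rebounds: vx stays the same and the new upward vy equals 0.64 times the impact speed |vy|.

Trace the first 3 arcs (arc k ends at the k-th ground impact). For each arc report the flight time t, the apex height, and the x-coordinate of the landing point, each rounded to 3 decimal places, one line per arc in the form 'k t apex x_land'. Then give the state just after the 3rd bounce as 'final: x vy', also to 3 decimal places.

1 4.404 31.398 62.224
2 3.239 12.861 107.984
3 2.073 5.268 137.270
final: 137.270 6.506

Arc 1: start y=14.180, vy=18.380 → t=4.404, apex=31.398, x_land=62.224, impact vy=-24.820
  bounce: vy ← 0.64·24.820 = 15.885
Arc 2: start y=0.000, vy=15.885 → t=3.239, apex=12.861, x_land=107.984, impact vy=-15.885
  bounce: vy ← 0.64·15.885 = 10.166
Arc 3: start y=0.000, vy=10.166 → t=2.073, apex=5.268, x_land=137.270, impact vy=-10.166
  bounce: vy ← 0.64·10.166 = 6.506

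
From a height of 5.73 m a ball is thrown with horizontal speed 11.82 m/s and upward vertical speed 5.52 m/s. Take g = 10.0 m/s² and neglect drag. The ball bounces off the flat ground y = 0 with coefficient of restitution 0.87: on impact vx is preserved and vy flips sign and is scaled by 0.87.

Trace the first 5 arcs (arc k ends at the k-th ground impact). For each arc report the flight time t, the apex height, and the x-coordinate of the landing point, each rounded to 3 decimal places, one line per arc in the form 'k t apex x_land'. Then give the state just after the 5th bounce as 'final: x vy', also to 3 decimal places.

Arc 1: start y=5.730, vy=5.520 → t=1.756, apex=7.254, x_land=20.761, impact vy=-12.045
  bounce: vy ← 0.87·12.045 = 10.479
Arc 2: start y=0.000, vy=10.479 → t=2.096, apex=5.490, x_land=45.533, impact vy=-10.479
  bounce: vy ← 0.87·10.479 = 9.116
Arc 3: start y=0.000, vy=9.116 → t=1.823, apex=4.156, x_land=67.084, impact vy=-9.116
  bounce: vy ← 0.87·9.116 = 7.931
Arc 4: start y=0.000, vy=7.931 → t=1.586, apex=3.145, x_land=85.834, impact vy=-7.931
  bounce: vy ← 0.87·7.931 = 6.900
Arc 5: start y=0.000, vy=6.900 → t=1.380, apex=2.381, x_land=102.146, impact vy=-6.900
  bounce: vy ← 0.87·6.900 = 6.003

1 1.756 7.254 20.761
2 2.096 5.490 45.533
3 1.823 4.156 67.084
4 1.586 3.145 85.834
5 1.380 2.381 102.146
final: 102.146 6.003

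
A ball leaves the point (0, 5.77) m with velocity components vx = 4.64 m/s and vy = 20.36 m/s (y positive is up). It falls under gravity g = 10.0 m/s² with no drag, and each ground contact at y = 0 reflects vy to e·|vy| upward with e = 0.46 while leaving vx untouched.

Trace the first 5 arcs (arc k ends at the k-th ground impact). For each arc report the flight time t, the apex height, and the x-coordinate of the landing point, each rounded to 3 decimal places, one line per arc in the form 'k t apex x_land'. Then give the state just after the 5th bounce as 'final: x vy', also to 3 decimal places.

Arc 1: start y=5.770, vy=20.360 → t=4.338, apex=26.496, x_land=20.128, impact vy=-23.020
  bounce: vy ← 0.46·23.020 = 10.589
Arc 2: start y=0.000, vy=10.589 → t=2.118, apex=5.607, x_land=29.955, impact vy=-10.589
  bounce: vy ← 0.46·10.589 = 4.871
Arc 3: start y=0.000, vy=4.871 → t=0.974, apex=1.186, x_land=34.476, impact vy=-4.871
  bounce: vy ← 0.46·4.871 = 2.241
Arc 4: start y=0.000, vy=2.241 → t=0.448, apex=0.251, x_land=36.555, impact vy=-2.241
  bounce: vy ← 0.46·2.241 = 1.031
Arc 5: start y=0.000, vy=1.031 → t=0.206, apex=0.053, x_land=37.512, impact vy=-1.031
  bounce: vy ← 0.46·1.031 = 0.474

1 4.338 26.496 20.128
2 2.118 5.607 29.955
3 0.974 1.186 34.476
4 0.448 0.251 36.555
5 0.206 0.053 37.512
final: 37.512 0.474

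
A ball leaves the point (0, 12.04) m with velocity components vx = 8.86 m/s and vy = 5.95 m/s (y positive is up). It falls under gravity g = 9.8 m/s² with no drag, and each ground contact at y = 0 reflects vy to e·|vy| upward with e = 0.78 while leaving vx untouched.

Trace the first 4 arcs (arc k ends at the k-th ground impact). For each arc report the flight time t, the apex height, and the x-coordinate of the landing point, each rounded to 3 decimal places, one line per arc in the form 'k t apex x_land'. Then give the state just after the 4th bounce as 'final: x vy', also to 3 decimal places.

1 2.288 13.846 20.273
2 2.622 8.424 43.507
3 2.045 5.125 61.630
4 1.595 3.118 75.765
final: 75.765 6.098

Arc 1: start y=12.040, vy=5.950 → t=2.288, apex=13.846, x_land=20.273, impact vy=-16.474
  bounce: vy ← 0.78·16.474 = 12.850
Arc 2: start y=0.000, vy=12.850 → t=2.622, apex=8.424, x_land=43.507, impact vy=-12.850
  bounce: vy ← 0.78·12.850 = 10.023
Arc 3: start y=0.000, vy=10.023 → t=2.045, apex=5.125, x_land=61.630, impact vy=-10.023
  bounce: vy ← 0.78·10.023 = 7.818
Arc 4: start y=0.000, vy=7.818 → t=1.595, apex=3.118, x_land=75.765, impact vy=-7.818
  bounce: vy ← 0.78·7.818 = 6.098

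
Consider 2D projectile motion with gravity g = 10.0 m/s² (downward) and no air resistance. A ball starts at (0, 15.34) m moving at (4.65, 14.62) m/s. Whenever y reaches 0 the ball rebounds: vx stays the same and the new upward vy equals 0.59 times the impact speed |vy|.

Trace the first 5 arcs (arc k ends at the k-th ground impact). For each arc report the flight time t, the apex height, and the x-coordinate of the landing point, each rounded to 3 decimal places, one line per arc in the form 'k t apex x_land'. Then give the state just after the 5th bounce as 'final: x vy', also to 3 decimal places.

1 3.744 26.027 17.407
2 2.692 9.060 29.926
3 1.588 3.154 37.312
4 0.937 1.098 41.670
5 0.553 0.382 44.241
final: 44.241 1.631

Arc 1: start y=15.340, vy=14.620 → t=3.744, apex=26.027, x_land=17.407, impact vy=-22.815
  bounce: vy ← 0.59·22.815 = 13.461
Arc 2: start y=0.000, vy=13.461 → t=2.692, apex=9.060, x_land=29.926, impact vy=-13.461
  bounce: vy ← 0.59·13.461 = 7.942
Arc 3: start y=0.000, vy=7.942 → t=1.588, apex=3.154, x_land=37.312, impact vy=-7.942
  bounce: vy ← 0.59·7.942 = 4.686
Arc 4: start y=0.000, vy=4.686 → t=0.937, apex=1.098, x_land=41.670, impact vy=-4.686
  bounce: vy ← 0.59·4.686 = 2.765
Arc 5: start y=0.000, vy=2.765 → t=0.553, apex=0.382, x_land=44.241, impact vy=-2.765
  bounce: vy ← 0.59·2.765 = 1.631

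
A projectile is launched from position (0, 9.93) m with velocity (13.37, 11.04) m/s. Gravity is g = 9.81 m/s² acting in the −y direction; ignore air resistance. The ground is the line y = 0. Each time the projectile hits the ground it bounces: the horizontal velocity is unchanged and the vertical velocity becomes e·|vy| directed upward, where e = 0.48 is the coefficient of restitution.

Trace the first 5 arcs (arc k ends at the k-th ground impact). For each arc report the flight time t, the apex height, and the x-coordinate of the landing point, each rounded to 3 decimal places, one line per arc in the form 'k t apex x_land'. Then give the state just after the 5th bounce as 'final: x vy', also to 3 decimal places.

1 2.939 16.142 39.301
2 1.742 3.719 62.585
3 0.836 0.857 73.762
4 0.401 0.197 79.126
5 0.193 0.045 81.701
final: 81.701 0.453

Arc 1: start y=9.930, vy=11.040 → t=2.939, apex=16.142, x_land=39.301, impact vy=-17.796
  bounce: vy ← 0.48·17.796 = 8.542
Arc 2: start y=0.000, vy=8.542 → t=1.742, apex=3.719, x_land=62.585, impact vy=-8.542
  bounce: vy ← 0.48·8.542 = 4.100
Arc 3: start y=0.000, vy=4.100 → t=0.836, apex=0.857, x_land=73.762, impact vy=-4.100
  bounce: vy ← 0.48·4.100 = 1.968
Arc 4: start y=0.000, vy=1.968 → t=0.401, apex=0.197, x_land=79.126, impact vy=-1.968
  bounce: vy ← 0.48·1.968 = 0.945
Arc 5: start y=0.000, vy=0.945 → t=0.193, apex=0.045, x_land=81.701, impact vy=-0.945
  bounce: vy ← 0.48·0.945 = 0.453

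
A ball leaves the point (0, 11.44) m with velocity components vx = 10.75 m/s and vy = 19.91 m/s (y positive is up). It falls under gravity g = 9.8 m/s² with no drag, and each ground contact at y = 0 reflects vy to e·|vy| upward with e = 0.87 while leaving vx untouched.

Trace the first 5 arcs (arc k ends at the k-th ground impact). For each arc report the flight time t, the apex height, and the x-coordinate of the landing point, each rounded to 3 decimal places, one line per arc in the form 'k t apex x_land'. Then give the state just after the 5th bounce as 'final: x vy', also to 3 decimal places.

1 4.574 31.665 49.168
2 4.423 23.967 96.717
3 3.848 18.141 138.086
4 3.348 13.731 174.076
5 2.913 10.393 205.388
final: 205.388 12.417

Arc 1: start y=11.440, vy=19.910 → t=4.574, apex=31.665, x_land=49.168, impact vy=-24.912
  bounce: vy ← 0.87·24.912 = 21.674
Arc 2: start y=0.000, vy=21.674 → t=4.423, apex=23.967, x_land=96.717, impact vy=-21.674
  bounce: vy ← 0.87·21.674 = 18.856
Arc 3: start y=0.000, vy=18.856 → t=3.848, apex=18.141, x_land=138.086, impact vy=-18.856
  bounce: vy ← 0.87·18.856 = 16.405
Arc 4: start y=0.000, vy=16.405 → t=3.348, apex=13.731, x_land=174.076, impact vy=-16.405
  bounce: vy ← 0.87·16.405 = 14.272
Arc 5: start y=0.000, vy=14.272 → t=2.913, apex=10.393, x_land=205.388, impact vy=-14.272
  bounce: vy ← 0.87·14.272 = 12.417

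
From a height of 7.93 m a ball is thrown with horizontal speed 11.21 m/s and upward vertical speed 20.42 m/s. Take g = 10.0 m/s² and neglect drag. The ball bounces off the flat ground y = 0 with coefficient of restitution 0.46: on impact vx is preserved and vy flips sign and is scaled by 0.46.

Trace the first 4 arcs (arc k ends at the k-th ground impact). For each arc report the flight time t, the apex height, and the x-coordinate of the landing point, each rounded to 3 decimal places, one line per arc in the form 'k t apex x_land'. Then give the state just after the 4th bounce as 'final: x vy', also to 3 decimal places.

1 4.441 28.779 49.785
2 2.207 6.090 74.528
3 1.015 1.289 85.909
4 0.467 0.273 91.145
final: 91.145 1.074

Arc 1: start y=7.930, vy=20.420 → t=4.441, apex=28.779, x_land=49.785, impact vy=-23.991
  bounce: vy ← 0.46·23.991 = 11.036
Arc 2: start y=0.000, vy=11.036 → t=2.207, apex=6.090, x_land=74.528, impact vy=-11.036
  bounce: vy ← 0.46·11.036 = 5.077
Arc 3: start y=0.000, vy=5.077 → t=1.015, apex=1.289, x_land=85.909, impact vy=-5.077
  bounce: vy ← 0.46·5.077 = 2.335
Arc 4: start y=0.000, vy=2.335 → t=0.467, apex=0.273, x_land=91.145, impact vy=-2.335
  bounce: vy ← 0.46·2.335 = 1.074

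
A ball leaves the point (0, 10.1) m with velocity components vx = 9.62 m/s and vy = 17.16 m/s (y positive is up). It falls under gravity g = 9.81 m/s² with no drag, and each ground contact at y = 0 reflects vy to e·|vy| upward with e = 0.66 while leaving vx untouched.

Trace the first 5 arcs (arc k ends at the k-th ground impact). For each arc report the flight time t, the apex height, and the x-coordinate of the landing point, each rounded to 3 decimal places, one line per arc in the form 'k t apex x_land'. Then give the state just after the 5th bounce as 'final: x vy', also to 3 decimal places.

Arc 1: start y=10.100, vy=17.160 → t=4.012, apex=25.108, x_land=38.593, impact vy=-22.195
  bounce: vy ← 0.66·22.195 = 14.649
Arc 2: start y=0.000, vy=14.649 → t=2.987, apex=10.937, x_land=67.323, impact vy=-14.649
  bounce: vy ← 0.66·14.649 = 9.668
Arc 3: start y=0.000, vy=9.668 → t=1.971, apex=4.764, x_land=86.285, impact vy=-9.668
  bounce: vy ← 0.66·9.668 = 6.381
Arc 4: start y=0.000, vy=6.381 → t=1.301, apex=2.075, x_land=98.800, impact vy=-6.381
  bounce: vy ← 0.66·6.381 = 4.211
Arc 5: start y=0.000, vy=4.211 → t=0.859, apex=0.904, x_land=107.060, impact vy=-4.211
  bounce: vy ← 0.66·4.211 = 2.780

1 4.012 25.108 38.593
2 2.987 10.937 67.323
3 1.971 4.764 86.285
4 1.301 2.075 98.800
5 0.859 0.904 107.060
final: 107.060 2.780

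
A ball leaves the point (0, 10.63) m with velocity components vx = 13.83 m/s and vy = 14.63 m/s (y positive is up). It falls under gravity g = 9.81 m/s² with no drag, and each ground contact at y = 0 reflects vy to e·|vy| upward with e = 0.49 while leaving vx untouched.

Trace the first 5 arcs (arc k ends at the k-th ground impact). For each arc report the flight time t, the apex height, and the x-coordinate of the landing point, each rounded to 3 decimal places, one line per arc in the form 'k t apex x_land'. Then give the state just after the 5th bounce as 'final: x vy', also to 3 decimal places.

1 3.587 21.539 49.606
2 2.054 5.172 78.008
3 1.006 1.242 91.925
4 0.493 0.298 98.744
5 0.242 0.072 102.085
final: 102.085 0.581

Arc 1: start y=10.630, vy=14.630 → t=3.587, apex=21.539, x_land=49.606, impact vy=-20.557
  bounce: vy ← 0.49·20.557 = 10.073
Arc 2: start y=0.000, vy=10.073 → t=2.054, apex=5.172, x_land=78.008, impact vy=-10.073
  bounce: vy ← 0.49·10.073 = 4.936
Arc 3: start y=0.000, vy=4.936 → t=1.006, apex=1.242, x_land=91.925, impact vy=-4.936
  bounce: vy ← 0.49·4.936 = 2.419
Arc 4: start y=0.000, vy=2.419 → t=0.493, apex=0.298, x_land=98.744, impact vy=-2.419
  bounce: vy ← 0.49·2.419 = 1.185
Arc 5: start y=0.000, vy=1.185 → t=0.242, apex=0.072, x_land=102.085, impact vy=-1.185
  bounce: vy ← 0.49·1.185 = 0.581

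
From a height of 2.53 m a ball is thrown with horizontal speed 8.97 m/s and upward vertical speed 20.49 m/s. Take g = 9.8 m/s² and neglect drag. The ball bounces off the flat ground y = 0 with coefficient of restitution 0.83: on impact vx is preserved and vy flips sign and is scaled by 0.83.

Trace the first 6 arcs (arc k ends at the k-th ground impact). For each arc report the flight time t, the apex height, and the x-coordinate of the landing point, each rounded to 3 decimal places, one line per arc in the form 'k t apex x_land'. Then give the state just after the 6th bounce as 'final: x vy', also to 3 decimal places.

Arc 1: start y=2.530, vy=20.490 → t=4.302, apex=23.950, x_land=38.586, impact vy=-21.666
  bounce: vy ← 0.83·21.666 = 17.983
Arc 2: start y=0.000, vy=17.983 → t=3.670, apex=16.499, x_land=71.506, impact vy=-17.983
  bounce: vy ← 0.83·17.983 = 14.926
Arc 3: start y=0.000, vy=14.926 → t=3.046, apex=11.366, x_land=98.829, impact vy=-14.926
  bounce: vy ← 0.83·14.926 = 12.389
Arc 4: start y=0.000, vy=12.389 → t=2.528, apex=7.830, x_land=121.508, impact vy=-12.389
  bounce: vy ← 0.83·12.389 = 10.282
Arc 5: start y=0.000, vy=10.282 → t=2.098, apex=5.394, x_land=140.331, impact vy=-10.282
  bounce: vy ← 0.83·10.282 = 8.534
Arc 6: start y=0.000, vy=8.534 → t=1.742, apex=3.716, x_land=155.954, impact vy=-8.534
  bounce: vy ← 0.83·8.534 = 7.084

1 4.302 23.950 38.586
2 3.670 16.499 71.506
3 3.046 11.366 98.829
4 2.528 7.830 121.508
5 2.098 5.394 140.331
6 1.742 3.716 155.954
final: 155.954 7.084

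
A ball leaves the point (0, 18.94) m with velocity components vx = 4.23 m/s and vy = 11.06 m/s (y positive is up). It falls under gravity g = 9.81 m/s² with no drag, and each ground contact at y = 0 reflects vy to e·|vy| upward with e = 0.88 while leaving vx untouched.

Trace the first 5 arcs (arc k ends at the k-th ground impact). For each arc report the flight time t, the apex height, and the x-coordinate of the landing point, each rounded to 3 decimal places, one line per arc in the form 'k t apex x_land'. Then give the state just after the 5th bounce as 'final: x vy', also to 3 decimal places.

1 3.393 25.175 14.352
2 3.987 19.495 31.218
3 3.509 15.097 46.060
4 3.088 11.691 59.121
5 2.717 9.054 70.615
final: 70.615 11.729

Arc 1: start y=18.940, vy=11.060 → t=3.393, apex=25.175, x_land=14.352, impact vy=-22.224
  bounce: vy ← 0.88·22.224 = 19.558
Arc 2: start y=0.000, vy=19.558 → t=3.987, apex=19.495, x_land=31.218, impact vy=-19.558
  bounce: vy ← 0.88·19.558 = 17.211
Arc 3: start y=0.000, vy=17.211 → t=3.509, apex=15.097, x_land=46.060, impact vy=-17.211
  bounce: vy ← 0.88·17.211 = 15.145
Arc 4: start y=0.000, vy=15.145 → t=3.088, apex=11.691, x_land=59.121, impact vy=-15.145
  bounce: vy ← 0.88·15.145 = 13.328
Arc 5: start y=0.000, vy=13.328 → t=2.717, apex=9.054, x_land=70.615, impact vy=-13.328
  bounce: vy ← 0.88·13.328 = 11.729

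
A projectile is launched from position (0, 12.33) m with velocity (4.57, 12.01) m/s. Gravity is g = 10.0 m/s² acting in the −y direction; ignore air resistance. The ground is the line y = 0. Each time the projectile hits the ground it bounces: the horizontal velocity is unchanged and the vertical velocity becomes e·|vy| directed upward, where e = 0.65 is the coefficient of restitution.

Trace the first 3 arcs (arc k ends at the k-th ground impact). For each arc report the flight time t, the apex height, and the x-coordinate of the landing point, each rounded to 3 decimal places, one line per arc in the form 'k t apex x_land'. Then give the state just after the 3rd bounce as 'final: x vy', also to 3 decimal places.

1 3.178 19.542 14.523
2 2.570 8.256 26.268
3 1.671 3.488 33.903
final: 33.903 5.429

Arc 1: start y=12.330, vy=12.010 → t=3.178, apex=19.542, x_land=14.523, impact vy=-19.770
  bounce: vy ← 0.65·19.770 = 12.850
Arc 2: start y=0.000, vy=12.850 → t=2.570, apex=8.256, x_land=26.268, impact vy=-12.850
  bounce: vy ← 0.65·12.850 = 8.353
Arc 3: start y=0.000, vy=8.353 → t=1.671, apex=3.488, x_land=33.903, impact vy=-8.353
  bounce: vy ← 0.65·8.353 = 5.429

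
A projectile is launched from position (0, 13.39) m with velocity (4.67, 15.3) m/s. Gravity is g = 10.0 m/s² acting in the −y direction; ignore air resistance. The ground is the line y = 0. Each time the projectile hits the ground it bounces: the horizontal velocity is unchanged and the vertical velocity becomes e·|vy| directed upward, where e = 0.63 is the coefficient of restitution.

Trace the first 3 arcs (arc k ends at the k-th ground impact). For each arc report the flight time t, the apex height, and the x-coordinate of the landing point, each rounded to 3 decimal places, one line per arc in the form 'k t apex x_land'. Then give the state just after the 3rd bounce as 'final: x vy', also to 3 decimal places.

Arc 1: start y=13.390, vy=15.300 → t=3.770, apex=25.095, x_land=17.607, impact vy=-22.403
  bounce: vy ← 0.63·22.403 = 14.114
Arc 2: start y=0.000, vy=14.114 → t=2.823, apex=9.960, x_land=30.790, impact vy=-14.114
  bounce: vy ← 0.63·14.114 = 8.892
Arc 3: start y=0.000, vy=8.892 → t=1.778, apex=3.953, x_land=39.094, impact vy=-8.892
  bounce: vy ← 0.63·8.892 = 5.602

1 3.770 25.095 17.607
2 2.823 9.960 30.790
3 1.778 3.953 39.094
final: 39.094 5.602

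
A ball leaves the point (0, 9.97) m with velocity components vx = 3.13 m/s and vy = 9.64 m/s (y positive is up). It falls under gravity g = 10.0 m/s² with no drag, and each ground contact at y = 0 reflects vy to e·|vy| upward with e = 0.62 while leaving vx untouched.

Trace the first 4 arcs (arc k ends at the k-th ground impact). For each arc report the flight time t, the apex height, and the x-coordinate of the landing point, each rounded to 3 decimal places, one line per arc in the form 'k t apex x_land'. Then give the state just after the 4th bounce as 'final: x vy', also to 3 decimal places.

1 2.674 14.616 8.369
2 2.120 5.619 15.005
3 1.314 2.160 19.119
4 0.815 0.830 21.670
final: 21.670 2.526

Arc 1: start y=9.970, vy=9.640 → t=2.674, apex=14.616, x_land=8.369, impact vy=-17.098
  bounce: vy ← 0.62·17.098 = 10.601
Arc 2: start y=0.000, vy=10.601 → t=2.120, apex=5.619, x_land=15.005, impact vy=-10.601
  bounce: vy ← 0.62·10.601 = 6.572
Arc 3: start y=0.000, vy=6.572 → t=1.314, apex=2.160, x_land=19.119, impact vy=-6.572
  bounce: vy ← 0.62·6.572 = 4.075
Arc 4: start y=0.000, vy=4.075 → t=0.815, apex=0.830, x_land=21.670, impact vy=-4.075
  bounce: vy ← 0.62·4.075 = 2.526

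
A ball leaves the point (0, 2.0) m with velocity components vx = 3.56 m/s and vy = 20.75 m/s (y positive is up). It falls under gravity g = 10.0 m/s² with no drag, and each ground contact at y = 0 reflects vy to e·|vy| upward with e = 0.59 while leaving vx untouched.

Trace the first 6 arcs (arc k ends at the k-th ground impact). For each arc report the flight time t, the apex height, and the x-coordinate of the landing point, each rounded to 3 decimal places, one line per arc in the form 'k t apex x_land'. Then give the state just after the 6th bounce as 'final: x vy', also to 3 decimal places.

Arc 1: start y=2.000, vy=20.750 → t=4.244, apex=23.528, x_land=15.110, impact vy=-21.692
  bounce: vy ← 0.59·21.692 = 12.799
Arc 2: start y=0.000, vy=12.799 → t=2.560, apex=8.190, x_land=24.222, impact vy=-12.799
  bounce: vy ← 0.59·12.799 = 7.551
Arc 3: start y=0.000, vy=7.551 → t=1.510, apex=2.851, x_land=29.598, impact vy=-7.551
  bounce: vy ← 0.59·7.551 = 4.455
Arc 4: start y=0.000, vy=4.455 → t=0.891, apex=0.992, x_land=32.771, impact vy=-4.455
  bounce: vy ← 0.59·4.455 = 2.629
Arc 5: start y=0.000, vy=2.629 → t=0.526, apex=0.345, x_land=34.642, impact vy=-2.629
  bounce: vy ← 0.59·2.629 = 1.551
Arc 6: start y=0.000, vy=1.551 → t=0.310, apex=0.120, x_land=35.746, impact vy=-1.551
  bounce: vy ← 0.59·1.551 = 0.915

1 4.244 23.528 15.110
2 2.560 8.190 24.222
3 1.510 2.851 29.598
4 0.891 0.992 32.771
5 0.526 0.345 34.642
6 0.310 0.120 35.746
final: 35.746 0.915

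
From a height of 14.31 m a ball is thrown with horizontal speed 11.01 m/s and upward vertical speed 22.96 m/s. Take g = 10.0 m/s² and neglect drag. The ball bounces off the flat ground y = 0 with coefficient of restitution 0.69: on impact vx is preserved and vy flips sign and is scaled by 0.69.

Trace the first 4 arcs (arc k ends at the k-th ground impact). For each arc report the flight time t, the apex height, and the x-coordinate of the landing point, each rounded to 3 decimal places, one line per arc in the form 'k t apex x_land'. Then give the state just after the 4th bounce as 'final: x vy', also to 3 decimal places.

1 5.148 40.668 56.679
2 3.936 19.362 100.011
3 2.716 9.218 129.910
4 1.874 4.389 150.540
final: 150.540 6.465

Arc 1: start y=14.310, vy=22.960 → t=5.148, apex=40.668, x_land=56.679, impact vy=-28.519
  bounce: vy ← 0.69·28.519 = 19.678
Arc 2: start y=0.000, vy=19.678 → t=3.936, apex=19.362, x_land=100.011, impact vy=-19.678
  bounce: vy ← 0.69·19.678 = 13.578
Arc 3: start y=0.000, vy=13.578 → t=2.716, apex=9.218, x_land=129.910, impact vy=-13.578
  bounce: vy ← 0.69·13.578 = 9.369
Arc 4: start y=0.000, vy=9.369 → t=1.874, apex=4.389, x_land=150.540, impact vy=-9.369
  bounce: vy ← 0.69·9.369 = 6.465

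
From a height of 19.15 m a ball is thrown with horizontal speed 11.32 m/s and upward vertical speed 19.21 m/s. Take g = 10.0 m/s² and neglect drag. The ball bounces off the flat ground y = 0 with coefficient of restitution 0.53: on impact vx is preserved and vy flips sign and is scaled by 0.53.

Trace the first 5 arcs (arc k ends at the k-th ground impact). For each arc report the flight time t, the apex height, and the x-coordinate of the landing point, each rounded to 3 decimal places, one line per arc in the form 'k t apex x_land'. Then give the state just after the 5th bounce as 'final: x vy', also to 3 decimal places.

Arc 1: start y=19.150, vy=19.210 → t=4.663, apex=37.601, x_land=52.789, impact vy=-27.423
  bounce: vy ← 0.53·27.423 = 14.534
Arc 2: start y=0.000, vy=14.534 → t=2.907, apex=10.562, x_land=85.694, impact vy=-14.534
  bounce: vy ← 0.53·14.534 = 7.703
Arc 3: start y=0.000, vy=7.703 → t=1.541, apex=2.967, x_land=103.134, impact vy=-7.703
  bounce: vy ← 0.53·7.703 = 4.083
Arc 4: start y=0.000, vy=4.083 → t=0.817, apex=0.833, x_land=112.377, impact vy=-4.083
  bounce: vy ← 0.53·4.083 = 2.164
Arc 5: start y=0.000, vy=2.164 → t=0.433, apex=0.234, x_land=117.276, impact vy=-2.164
  bounce: vy ← 0.53·2.164 = 1.147

1 4.663 37.601 52.789
2 2.907 10.562 85.694
3 1.541 2.967 103.134
4 0.817 0.833 112.377
5 0.433 0.234 117.276
final: 117.276 1.147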